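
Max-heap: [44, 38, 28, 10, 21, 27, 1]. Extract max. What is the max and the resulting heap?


Max = 44
Replace root with last, heapify down
Resulting heap: [38, 21, 28, 10, 1, 27]


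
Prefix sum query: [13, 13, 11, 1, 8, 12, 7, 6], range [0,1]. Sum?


Prefix sums: [0, 13, 26, 37, 38, 46, 58, 65, 71]
Sum[0..1] = prefix[2] - prefix[0] = 26 - 0 = 26


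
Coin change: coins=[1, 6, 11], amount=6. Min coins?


dp[0]=0; dp[i]=1+min(dp[i-c] for c in coins)
...dp[1]=1, dp[2]=2, dp[3]=3, dp[4]=4, dp[5]=5, dp[6]=1
Minimum coins for 6 = 1


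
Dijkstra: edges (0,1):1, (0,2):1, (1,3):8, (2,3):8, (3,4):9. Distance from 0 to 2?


Dijkstra from 0:
Distances: {0: 0, 1: 1, 2: 1, 3: 9, 4: 18}
Shortest distance to 2 = 1, path = [0, 2]


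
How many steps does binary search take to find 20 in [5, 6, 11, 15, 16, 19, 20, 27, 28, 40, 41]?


Search for 20:
[0,10] mid=5 arr[5]=19
[6,10] mid=8 arr[8]=28
[6,7] mid=6 arr[6]=20
Total: 3 comparisons


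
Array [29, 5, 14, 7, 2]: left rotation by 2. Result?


Left rotate by 2: [14, 7, 2, 29, 5]


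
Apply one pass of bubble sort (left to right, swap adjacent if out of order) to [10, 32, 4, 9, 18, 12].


After one pass: [10, 4, 9, 18, 12, 32]


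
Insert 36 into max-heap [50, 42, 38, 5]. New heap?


Append 36: [50, 42, 38, 5, 36]
Bubble up: no swaps needed
Result: [50, 42, 38, 5, 36]


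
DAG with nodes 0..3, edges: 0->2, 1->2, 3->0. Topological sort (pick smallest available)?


Kahn's algorithm, process smallest node first
Order: [1, 3, 0, 2]


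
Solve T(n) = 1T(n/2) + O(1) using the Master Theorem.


a=1, b=2, c=0. log_2(1)=0 = c=0. Case 2: O(n^c log n) = O(log n)
Complexity: O(log n)


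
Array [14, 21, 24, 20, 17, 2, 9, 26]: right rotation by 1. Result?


Right rotate by 1: [26, 14, 21, 24, 20, 17, 2, 9]


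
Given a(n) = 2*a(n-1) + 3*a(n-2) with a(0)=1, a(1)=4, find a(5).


Build bottom-up:
...a(3)=34, a(4)=101, a(5)=2*101+3*34=304


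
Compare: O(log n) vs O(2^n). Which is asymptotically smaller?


logarithmic grows slower than exponential
O(log n) is asymptotically smaller; O(2^n) grows faster


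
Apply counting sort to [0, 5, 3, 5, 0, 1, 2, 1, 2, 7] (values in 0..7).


Count array: [2, 2, 2, 1, 0, 2, 0, 1]
Reconstruct: [0, 0, 1, 1, 2, 2, 3, 5, 5, 7]


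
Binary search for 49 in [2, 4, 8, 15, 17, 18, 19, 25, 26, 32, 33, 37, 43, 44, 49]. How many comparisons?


Search for 49:
[0,14] mid=7 arr[7]=25
[8,14] mid=11 arr[11]=37
[12,14] mid=13 arr[13]=44
[14,14] mid=14 arr[14]=49
Total: 4 comparisons


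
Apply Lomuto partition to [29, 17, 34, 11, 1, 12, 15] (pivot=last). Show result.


Elements <= 15 go left of pivot.
Result: [11, 1, 12, 15, 17, 34, 29], pivot at index 3


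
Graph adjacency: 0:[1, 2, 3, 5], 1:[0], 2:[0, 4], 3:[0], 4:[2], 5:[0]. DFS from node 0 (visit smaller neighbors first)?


DFS stack-based: start with [0]
Visit order: [0, 1, 2, 4, 3, 5]


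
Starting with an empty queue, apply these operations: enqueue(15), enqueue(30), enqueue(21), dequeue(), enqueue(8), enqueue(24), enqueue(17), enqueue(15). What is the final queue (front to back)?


enqueue(15) -> [15]
enqueue(30) -> [15, 30]
enqueue(21) -> [15, 30, 21]
dequeue() returns 15 -> [30, 21]
enqueue(8) -> [30, 21, 8]
enqueue(24) -> [30, 21, 8, 24]
enqueue(17) -> [30, 21, 8, 24, 17]
enqueue(15) -> [30, 21, 8, 24, 17, 15]
Final queue (front to back): [30, 21, 8, 24, 17, 15]


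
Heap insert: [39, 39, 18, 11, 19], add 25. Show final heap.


Append 25: [39, 39, 18, 11, 19, 25]
Bubble up: swap idx 5(25) with idx 2(18)
Result: [39, 39, 25, 11, 19, 18]


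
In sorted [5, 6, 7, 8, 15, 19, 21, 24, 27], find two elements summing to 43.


Two pointers: lo=0, hi=8
Found pair: (19, 24) summing to 43


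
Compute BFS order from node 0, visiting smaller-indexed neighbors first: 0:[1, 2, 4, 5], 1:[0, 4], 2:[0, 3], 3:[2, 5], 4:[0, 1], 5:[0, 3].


BFS queue: start with [0]
Visit order: [0, 1, 2, 4, 5, 3]


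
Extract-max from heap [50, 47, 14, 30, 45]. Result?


Max = 50
Replace root with last, heapify down
Resulting heap: [47, 45, 14, 30]


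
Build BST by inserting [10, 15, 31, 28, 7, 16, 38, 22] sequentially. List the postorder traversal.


Root = 10; build tree by BST insertion.
Postorder traversal: [7, 22, 16, 28, 38, 31, 15, 10]


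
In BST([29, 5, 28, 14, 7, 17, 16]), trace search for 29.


BST root = 29
Search for 29: compare at each node
Path: [29]


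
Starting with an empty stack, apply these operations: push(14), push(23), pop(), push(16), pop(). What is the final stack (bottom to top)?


push(14) -> [14]
push(23) -> [14, 23]
pop() returns 23 -> [14]
push(16) -> [14, 16]
pop() returns 16 -> [14]
Final stack (bottom to top): [14]


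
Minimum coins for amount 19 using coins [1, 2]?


dp[0]=0; dp[i]=1+min(dp[i-c] for c in coins)
...dp[14]=7, dp[15]=8, dp[16]=8, dp[17]=9, dp[18]=9, dp[19]=10
Minimum coins for 19 = 10


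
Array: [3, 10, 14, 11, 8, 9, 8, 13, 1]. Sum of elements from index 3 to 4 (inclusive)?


Prefix sums: [0, 3, 13, 27, 38, 46, 55, 63, 76, 77]
Sum[3..4] = prefix[5] - prefix[3] = 46 - 27 = 19


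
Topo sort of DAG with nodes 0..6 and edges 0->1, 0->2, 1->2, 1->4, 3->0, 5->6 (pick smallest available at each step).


Kahn's algorithm, process smallest node first
Order: [3, 0, 1, 2, 4, 5, 6]


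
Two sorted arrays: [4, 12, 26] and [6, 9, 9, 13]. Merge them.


Compare heads, take smaller each step.
Merged: [4, 6, 9, 9, 12, 13, 26]


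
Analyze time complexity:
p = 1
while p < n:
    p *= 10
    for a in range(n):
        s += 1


Per nesting level: O(log n) * O(n) = O(n log n)
Complexity: O(n log n)


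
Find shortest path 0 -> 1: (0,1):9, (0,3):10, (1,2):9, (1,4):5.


Dijkstra from 0:
Distances: {0: 0, 1: 9, 2: 18, 3: 10, 4: 14}
Shortest distance to 1 = 9, path = [0, 1]


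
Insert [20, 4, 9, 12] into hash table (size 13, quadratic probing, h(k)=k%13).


Insertions: 20->slot 7; 4->slot 4; 9->slot 9; 12->slot 12
Table: [None, None, None, None, 4, None, None, 20, None, 9, None, None, 12]


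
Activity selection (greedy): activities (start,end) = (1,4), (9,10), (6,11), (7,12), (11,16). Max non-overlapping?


Greedy: pick earliest-ending, then skip overlaps.
Selected (3 activities): [(1, 4), (9, 10), (11, 16)]


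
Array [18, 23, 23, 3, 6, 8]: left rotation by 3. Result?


Left rotate by 3: [3, 6, 8, 18, 23, 23]


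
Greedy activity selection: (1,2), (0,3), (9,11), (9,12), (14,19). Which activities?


Greedy: pick earliest-ending, then skip overlaps.
Selected (3 activities): [(1, 2), (9, 11), (14, 19)]


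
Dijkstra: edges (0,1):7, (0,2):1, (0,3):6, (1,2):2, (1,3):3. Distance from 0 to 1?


Dijkstra from 0:
Distances: {0: 0, 1: 3, 2: 1, 3: 6}
Shortest distance to 1 = 3, path = [0, 2, 1]


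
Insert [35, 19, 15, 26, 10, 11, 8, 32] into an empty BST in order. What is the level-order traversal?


Root = 35; build tree by BST insertion.
Level-Order traversal: [35, 19, 15, 26, 10, 32, 8, 11]


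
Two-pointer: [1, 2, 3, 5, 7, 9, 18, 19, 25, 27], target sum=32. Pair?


Two pointers: lo=0, hi=9
Found pair: (5, 27) summing to 32


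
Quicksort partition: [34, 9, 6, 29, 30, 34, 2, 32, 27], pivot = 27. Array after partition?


Elements <= 27 go left of pivot.
Result: [9, 6, 2, 27, 30, 34, 34, 32, 29], pivot at index 3


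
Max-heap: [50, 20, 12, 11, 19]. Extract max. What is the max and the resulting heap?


Max = 50
Replace root with last, heapify down
Resulting heap: [20, 19, 12, 11]


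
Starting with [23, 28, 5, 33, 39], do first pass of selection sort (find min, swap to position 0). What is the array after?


After one pass: [5, 28, 23, 33, 39]


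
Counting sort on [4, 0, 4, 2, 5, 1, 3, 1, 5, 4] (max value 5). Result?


Count array: [1, 2, 1, 1, 3, 2]
Reconstruct: [0, 1, 1, 2, 3, 4, 4, 4, 5, 5]


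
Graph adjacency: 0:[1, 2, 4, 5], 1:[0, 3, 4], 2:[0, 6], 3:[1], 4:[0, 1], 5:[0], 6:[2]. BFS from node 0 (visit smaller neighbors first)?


BFS queue: start with [0]
Visit order: [0, 1, 2, 4, 5, 3, 6]


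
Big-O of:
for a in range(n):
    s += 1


Per nesting level: O(n) = O(n)
Complexity: O(n)


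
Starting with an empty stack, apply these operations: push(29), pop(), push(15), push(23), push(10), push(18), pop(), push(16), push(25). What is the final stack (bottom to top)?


push(29) -> [29]
pop() returns 29 -> []
push(15) -> [15]
push(23) -> [15, 23]
push(10) -> [15, 23, 10]
push(18) -> [15, 23, 10, 18]
pop() returns 18 -> [15, 23, 10]
push(16) -> [15, 23, 10, 16]
push(25) -> [15, 23, 10, 16, 25]
Final stack (bottom to top): [15, 23, 10, 16, 25]


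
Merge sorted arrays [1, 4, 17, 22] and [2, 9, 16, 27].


Compare heads, take smaller each step.
Merged: [1, 2, 4, 9, 16, 17, 22, 27]


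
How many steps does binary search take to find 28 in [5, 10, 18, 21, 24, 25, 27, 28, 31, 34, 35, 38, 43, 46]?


Search for 28:
[0,13] mid=6 arr[6]=27
[7,13] mid=10 arr[10]=35
[7,9] mid=8 arr[8]=31
[7,7] mid=7 arr[7]=28
Total: 4 comparisons


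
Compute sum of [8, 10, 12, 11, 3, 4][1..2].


Prefix sums: [0, 8, 18, 30, 41, 44, 48]
Sum[1..2] = prefix[3] - prefix[1] = 30 - 8 = 22


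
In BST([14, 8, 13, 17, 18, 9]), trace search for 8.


BST root = 14
Search for 8: compare at each node
Path: [14, 8]


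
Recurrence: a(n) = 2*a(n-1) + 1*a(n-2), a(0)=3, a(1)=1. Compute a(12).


Build bottom-up:
...a(10)=5333, a(11)=12875, a(12)=2*12875+1*5333=31083


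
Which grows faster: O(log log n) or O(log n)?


double-logarithmic grows slower than logarithmic
O(log log n) is asymptotically smaller; O(log n) grows faster


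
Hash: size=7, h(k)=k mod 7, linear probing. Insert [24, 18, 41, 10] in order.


Insertions: 24->slot 3; 18->slot 4; 41->slot 6; 10->slot 5
Table: [None, None, None, 24, 18, 10, 41]


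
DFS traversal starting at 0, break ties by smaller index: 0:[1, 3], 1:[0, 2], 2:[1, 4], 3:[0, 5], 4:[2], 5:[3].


DFS stack-based: start with [0]
Visit order: [0, 1, 2, 4, 3, 5]


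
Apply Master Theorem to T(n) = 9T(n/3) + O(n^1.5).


a=9, b=3, c=1.5. log_3(9)=2 > c=1.5. Case 1: O(n^log_b(a)) = O(n^2)
Complexity: O(n^2)


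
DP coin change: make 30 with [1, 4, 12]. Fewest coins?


dp[0]=0; dp[i]=1+min(dp[i-c] for c in coins)
...dp[25]=3, dp[26]=4, dp[27]=5, dp[28]=3, dp[29]=4, dp[30]=5
Minimum coins for 30 = 5


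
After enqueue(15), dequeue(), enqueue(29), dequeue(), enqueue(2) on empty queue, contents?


enqueue(15) -> [15]
dequeue() returns 15 -> []
enqueue(29) -> [29]
dequeue() returns 29 -> []
enqueue(2) -> [2]
Final queue (front to back): [2]


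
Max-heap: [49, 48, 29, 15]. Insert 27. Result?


Append 27: [49, 48, 29, 15, 27]
Bubble up: no swaps needed
Result: [49, 48, 29, 15, 27]


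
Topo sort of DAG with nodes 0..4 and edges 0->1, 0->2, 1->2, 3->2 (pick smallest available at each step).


Kahn's algorithm, process smallest node first
Order: [0, 1, 3, 2, 4]


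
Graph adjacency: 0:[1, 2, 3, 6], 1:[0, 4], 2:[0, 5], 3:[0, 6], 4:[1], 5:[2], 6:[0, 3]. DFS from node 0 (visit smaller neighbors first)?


DFS stack-based: start with [0]
Visit order: [0, 1, 4, 2, 5, 3, 6]


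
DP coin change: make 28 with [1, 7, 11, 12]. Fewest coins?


dp[0]=0; dp[i]=1+min(dp[i-c] for c in coins)
...dp[23]=2, dp[24]=2, dp[25]=3, dp[26]=3, dp[27]=4, dp[28]=4
Minimum coins for 28 = 4


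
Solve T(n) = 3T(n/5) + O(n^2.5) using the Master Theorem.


a=3, b=5, c=2.5. log_5(3)=0.683 < c=2.5. Case 3: O(n^c) = O(n^2.500)
Complexity: O(n^2.500)


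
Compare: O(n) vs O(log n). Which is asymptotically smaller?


logarithmic grows slower than linear
O(log n) is asymptotically smaller; O(n) grows faster


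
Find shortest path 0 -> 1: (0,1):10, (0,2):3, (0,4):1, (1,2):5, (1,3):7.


Dijkstra from 0:
Distances: {0: 0, 1: 8, 2: 3, 3: 15, 4: 1}
Shortest distance to 1 = 8, path = [0, 2, 1]


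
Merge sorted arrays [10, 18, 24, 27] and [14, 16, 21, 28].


Compare heads, take smaller each step.
Merged: [10, 14, 16, 18, 21, 24, 27, 28]


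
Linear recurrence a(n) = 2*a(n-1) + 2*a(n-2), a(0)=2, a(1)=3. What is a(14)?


Build bottom-up:
...a(12)=222848, a(13)=608832, a(14)=2*608832+2*222848=1663360


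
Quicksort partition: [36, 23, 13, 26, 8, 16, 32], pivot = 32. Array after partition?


Elements <= 32 go left of pivot.
Result: [23, 13, 26, 8, 16, 32, 36], pivot at index 5


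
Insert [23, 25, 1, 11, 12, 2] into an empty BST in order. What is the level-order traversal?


Root = 23; build tree by BST insertion.
Level-Order traversal: [23, 1, 25, 11, 2, 12]


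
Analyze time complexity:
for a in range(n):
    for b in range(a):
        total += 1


Per nesting level: O(n) * O(n) [triangular over a] = O(n^2)
Complexity: O(n^2)


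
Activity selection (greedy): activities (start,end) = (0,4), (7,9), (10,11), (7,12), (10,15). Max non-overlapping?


Greedy: pick earliest-ending, then skip overlaps.
Selected (3 activities): [(0, 4), (7, 9), (10, 11)]


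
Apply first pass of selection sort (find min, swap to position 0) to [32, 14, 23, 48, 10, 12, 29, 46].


After one pass: [10, 14, 23, 48, 32, 12, 29, 46]


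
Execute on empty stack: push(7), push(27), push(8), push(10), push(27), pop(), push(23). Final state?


push(7) -> [7]
push(27) -> [7, 27]
push(8) -> [7, 27, 8]
push(10) -> [7, 27, 8, 10]
push(27) -> [7, 27, 8, 10, 27]
pop() returns 27 -> [7, 27, 8, 10]
push(23) -> [7, 27, 8, 10, 23]
Final stack (bottom to top): [7, 27, 8, 10, 23]


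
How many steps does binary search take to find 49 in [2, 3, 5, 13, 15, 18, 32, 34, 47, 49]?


Search for 49:
[0,9] mid=4 arr[4]=15
[5,9] mid=7 arr[7]=34
[8,9] mid=8 arr[8]=47
[9,9] mid=9 arr[9]=49
Total: 4 comparisons


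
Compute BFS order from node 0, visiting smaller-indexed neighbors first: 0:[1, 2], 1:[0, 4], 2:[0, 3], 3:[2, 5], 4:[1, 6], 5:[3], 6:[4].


BFS queue: start with [0]
Visit order: [0, 1, 2, 4, 3, 6, 5]


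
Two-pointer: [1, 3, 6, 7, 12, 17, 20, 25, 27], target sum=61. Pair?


Two pointers: lo=0, hi=8
No pair sums to 61


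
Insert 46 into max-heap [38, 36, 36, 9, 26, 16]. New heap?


Append 46: [38, 36, 36, 9, 26, 16, 46]
Bubble up: swap idx 6(46) with idx 2(36); swap idx 2(46) with idx 0(38)
Result: [46, 36, 38, 9, 26, 16, 36]


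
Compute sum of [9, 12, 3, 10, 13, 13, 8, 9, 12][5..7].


Prefix sums: [0, 9, 21, 24, 34, 47, 60, 68, 77, 89]
Sum[5..7] = prefix[8] - prefix[5] = 77 - 47 = 30


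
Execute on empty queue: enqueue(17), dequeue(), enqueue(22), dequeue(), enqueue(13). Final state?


enqueue(17) -> [17]
dequeue() returns 17 -> []
enqueue(22) -> [22]
dequeue() returns 22 -> []
enqueue(13) -> [13]
Final queue (front to back): [13]


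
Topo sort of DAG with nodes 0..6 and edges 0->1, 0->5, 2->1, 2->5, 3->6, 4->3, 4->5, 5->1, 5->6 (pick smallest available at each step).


Kahn's algorithm, process smallest node first
Order: [0, 2, 4, 3, 5, 1, 6]


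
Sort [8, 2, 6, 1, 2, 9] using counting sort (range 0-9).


Count array: [0, 1, 2, 0, 0, 0, 1, 0, 1, 1]
Reconstruct: [1, 2, 2, 6, 8, 9]


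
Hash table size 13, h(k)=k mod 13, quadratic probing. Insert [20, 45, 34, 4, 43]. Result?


Insertions: 20->slot 7; 45->slot 6; 34->slot 8; 4->slot 4; 43->slot 5
Table: [None, None, None, None, 4, 43, 45, 20, 34, None, None, None, None]


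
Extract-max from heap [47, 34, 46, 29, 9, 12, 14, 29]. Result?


Max = 47
Replace root with last, heapify down
Resulting heap: [46, 34, 29, 29, 9, 12, 14]


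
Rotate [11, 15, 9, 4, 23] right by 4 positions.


Right rotate by 4: [15, 9, 4, 23, 11]


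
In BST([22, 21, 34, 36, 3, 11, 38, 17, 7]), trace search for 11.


BST root = 22
Search for 11: compare at each node
Path: [22, 21, 3, 11]


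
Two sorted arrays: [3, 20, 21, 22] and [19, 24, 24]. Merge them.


Compare heads, take smaller each step.
Merged: [3, 19, 20, 21, 22, 24, 24]


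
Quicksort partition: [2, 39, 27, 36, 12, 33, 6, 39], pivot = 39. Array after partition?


Elements <= 39 go left of pivot.
Result: [2, 39, 27, 36, 12, 33, 6, 39], pivot at index 7


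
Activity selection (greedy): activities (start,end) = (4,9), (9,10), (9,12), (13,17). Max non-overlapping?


Greedy: pick earliest-ending, then skip overlaps.
Selected (3 activities): [(4, 9), (9, 10), (13, 17)]


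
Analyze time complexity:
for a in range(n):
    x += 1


Per nesting level: O(n) = O(n)
Complexity: O(n)


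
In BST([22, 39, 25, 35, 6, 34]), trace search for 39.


BST root = 22
Search for 39: compare at each node
Path: [22, 39]


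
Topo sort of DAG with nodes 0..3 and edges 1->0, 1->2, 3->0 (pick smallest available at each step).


Kahn's algorithm, process smallest node first
Order: [1, 2, 3, 0]


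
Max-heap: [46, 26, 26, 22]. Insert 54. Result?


Append 54: [46, 26, 26, 22, 54]
Bubble up: swap idx 4(54) with idx 1(26); swap idx 1(54) with idx 0(46)
Result: [54, 46, 26, 22, 26]


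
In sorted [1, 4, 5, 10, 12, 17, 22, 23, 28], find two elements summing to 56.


Two pointers: lo=0, hi=8
No pair sums to 56


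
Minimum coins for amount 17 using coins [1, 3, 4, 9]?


dp[0]=0; dp[i]=1+min(dp[i-c] for c in coins)
...dp[12]=2, dp[13]=2, dp[14]=3, dp[15]=3, dp[16]=3, dp[17]=3
Minimum coins for 17 = 3


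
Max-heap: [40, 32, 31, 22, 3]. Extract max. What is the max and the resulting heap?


Max = 40
Replace root with last, heapify down
Resulting heap: [32, 22, 31, 3]


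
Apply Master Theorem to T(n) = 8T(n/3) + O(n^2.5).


a=8, b=3, c=2.5. log_3(8)=1.893 < c=2.5. Case 3: O(n^c) = O(n^2.500)
Complexity: O(n^2.500)


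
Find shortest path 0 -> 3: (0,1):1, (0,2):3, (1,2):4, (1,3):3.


Dijkstra from 0:
Distances: {0: 0, 1: 1, 2: 3, 3: 4}
Shortest distance to 3 = 4, path = [0, 1, 3]


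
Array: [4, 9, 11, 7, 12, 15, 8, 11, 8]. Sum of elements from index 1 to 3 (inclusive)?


Prefix sums: [0, 4, 13, 24, 31, 43, 58, 66, 77, 85]
Sum[1..3] = prefix[4] - prefix[1] = 31 - 4 = 27


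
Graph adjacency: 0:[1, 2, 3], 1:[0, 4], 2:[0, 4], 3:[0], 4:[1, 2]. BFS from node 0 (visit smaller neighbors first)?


BFS queue: start with [0]
Visit order: [0, 1, 2, 3, 4]


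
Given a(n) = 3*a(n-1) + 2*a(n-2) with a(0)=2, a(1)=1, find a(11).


Build bottom-up:
...a(9)=47479, a(10)=169099, a(11)=3*169099+2*47479=602255


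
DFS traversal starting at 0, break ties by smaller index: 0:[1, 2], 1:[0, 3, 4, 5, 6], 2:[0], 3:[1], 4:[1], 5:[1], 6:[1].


DFS stack-based: start with [0]
Visit order: [0, 1, 3, 4, 5, 6, 2]


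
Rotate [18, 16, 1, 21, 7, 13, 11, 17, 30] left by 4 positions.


Left rotate by 4: [7, 13, 11, 17, 30, 18, 16, 1, 21]


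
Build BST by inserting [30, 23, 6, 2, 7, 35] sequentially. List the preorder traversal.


Root = 30; build tree by BST insertion.
Preorder traversal: [30, 23, 6, 2, 7, 35]


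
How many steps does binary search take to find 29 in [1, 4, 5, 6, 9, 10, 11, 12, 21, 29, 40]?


Search for 29:
[0,10] mid=5 arr[5]=10
[6,10] mid=8 arr[8]=21
[9,10] mid=9 arr[9]=29
Total: 3 comparisons


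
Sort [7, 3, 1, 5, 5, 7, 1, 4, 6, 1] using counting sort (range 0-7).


Count array: [0, 3, 0, 1, 1, 2, 1, 2]
Reconstruct: [1, 1, 1, 3, 4, 5, 5, 6, 7, 7]


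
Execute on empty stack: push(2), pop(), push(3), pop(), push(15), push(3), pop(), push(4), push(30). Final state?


push(2) -> [2]
pop() returns 2 -> []
push(3) -> [3]
pop() returns 3 -> []
push(15) -> [15]
push(3) -> [15, 3]
pop() returns 3 -> [15]
push(4) -> [15, 4]
push(30) -> [15, 4, 30]
Final stack (bottom to top): [15, 4, 30]


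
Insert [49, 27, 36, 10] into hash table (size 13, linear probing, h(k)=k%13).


Insertions: 49->slot 10; 27->slot 1; 36->slot 11; 10->slot 12
Table: [None, 27, None, None, None, None, None, None, None, None, 49, 36, 10]


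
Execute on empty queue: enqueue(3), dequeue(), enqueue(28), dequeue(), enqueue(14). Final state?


enqueue(3) -> [3]
dequeue() returns 3 -> []
enqueue(28) -> [28]
dequeue() returns 28 -> []
enqueue(14) -> [14]
Final queue (front to back): [14]


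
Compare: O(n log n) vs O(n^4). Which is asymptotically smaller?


linearithmic grows slower than quartic
O(n log n) is asymptotically smaller; O(n^4) grows faster


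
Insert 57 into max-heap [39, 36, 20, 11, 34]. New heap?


Append 57: [39, 36, 20, 11, 34, 57]
Bubble up: swap idx 5(57) with idx 2(20); swap idx 2(57) with idx 0(39)
Result: [57, 36, 39, 11, 34, 20]


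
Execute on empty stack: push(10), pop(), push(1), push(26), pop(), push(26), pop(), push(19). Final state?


push(10) -> [10]
pop() returns 10 -> []
push(1) -> [1]
push(26) -> [1, 26]
pop() returns 26 -> [1]
push(26) -> [1, 26]
pop() returns 26 -> [1]
push(19) -> [1, 19]
Final stack (bottom to top): [1, 19]


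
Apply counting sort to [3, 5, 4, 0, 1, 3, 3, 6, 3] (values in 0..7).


Count array: [1, 1, 0, 4, 1, 1, 1, 0]
Reconstruct: [0, 1, 3, 3, 3, 3, 4, 5, 6]


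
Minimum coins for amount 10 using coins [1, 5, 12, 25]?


dp[0]=0; dp[i]=1+min(dp[i-c] for c in coins)
...dp[5]=1, dp[6]=2, dp[7]=3, dp[8]=4, dp[9]=5, dp[10]=2
Minimum coins for 10 = 2


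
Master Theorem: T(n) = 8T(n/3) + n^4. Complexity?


a=8, b=3, c=4. log_3(8)=1.893 < c=4. Case 3: O(n^c) = O(n^4)
Complexity: O(n^4)


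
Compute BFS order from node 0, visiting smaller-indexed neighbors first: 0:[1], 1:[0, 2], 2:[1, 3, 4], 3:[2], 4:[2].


BFS queue: start with [0]
Visit order: [0, 1, 2, 3, 4]


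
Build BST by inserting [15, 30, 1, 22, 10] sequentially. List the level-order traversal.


Root = 15; build tree by BST insertion.
Level-Order traversal: [15, 1, 30, 10, 22]


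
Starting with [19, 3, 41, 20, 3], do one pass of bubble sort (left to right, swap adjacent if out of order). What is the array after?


After one pass: [3, 19, 20, 3, 41]


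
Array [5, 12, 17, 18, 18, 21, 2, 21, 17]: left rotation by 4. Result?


Left rotate by 4: [18, 21, 2, 21, 17, 5, 12, 17, 18]


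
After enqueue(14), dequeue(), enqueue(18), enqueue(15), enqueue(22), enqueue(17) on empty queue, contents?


enqueue(14) -> [14]
dequeue() returns 14 -> []
enqueue(18) -> [18]
enqueue(15) -> [18, 15]
enqueue(22) -> [18, 15, 22]
enqueue(17) -> [18, 15, 22, 17]
Final queue (front to back): [18, 15, 22, 17]


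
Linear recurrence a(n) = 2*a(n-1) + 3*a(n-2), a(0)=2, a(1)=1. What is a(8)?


Build bottom-up:
...a(6)=548, a(7)=1639, a(8)=2*1639+3*548=4922


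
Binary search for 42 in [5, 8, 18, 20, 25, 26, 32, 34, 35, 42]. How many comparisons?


Search for 42:
[0,9] mid=4 arr[4]=25
[5,9] mid=7 arr[7]=34
[8,9] mid=8 arr[8]=35
[9,9] mid=9 arr[9]=42
Total: 4 comparisons


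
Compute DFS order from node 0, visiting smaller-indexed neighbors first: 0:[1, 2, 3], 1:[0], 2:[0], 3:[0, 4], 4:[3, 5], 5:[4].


DFS stack-based: start with [0]
Visit order: [0, 1, 2, 3, 4, 5]


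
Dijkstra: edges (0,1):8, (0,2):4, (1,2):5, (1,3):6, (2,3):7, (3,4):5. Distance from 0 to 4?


Dijkstra from 0:
Distances: {0: 0, 1: 8, 2: 4, 3: 11, 4: 16}
Shortest distance to 4 = 16, path = [0, 2, 3, 4]


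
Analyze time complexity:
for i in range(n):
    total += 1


Per nesting level: O(n) = O(n)
Complexity: O(n)


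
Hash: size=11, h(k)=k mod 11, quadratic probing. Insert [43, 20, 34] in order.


Insertions: 43->slot 10; 20->slot 9; 34->slot 1
Table: [None, 34, None, None, None, None, None, None, None, 20, 43]


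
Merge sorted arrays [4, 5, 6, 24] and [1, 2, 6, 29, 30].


Compare heads, take smaller each step.
Merged: [1, 2, 4, 5, 6, 6, 24, 29, 30]


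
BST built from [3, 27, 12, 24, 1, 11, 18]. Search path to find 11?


BST root = 3
Search for 11: compare at each node
Path: [3, 27, 12, 11]


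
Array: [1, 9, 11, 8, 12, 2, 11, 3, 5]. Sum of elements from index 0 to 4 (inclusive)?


Prefix sums: [0, 1, 10, 21, 29, 41, 43, 54, 57, 62]
Sum[0..4] = prefix[5] - prefix[0] = 41 - 0 = 41


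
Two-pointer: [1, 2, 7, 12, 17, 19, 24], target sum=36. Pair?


Two pointers: lo=0, hi=6
Found pair: (12, 24) summing to 36


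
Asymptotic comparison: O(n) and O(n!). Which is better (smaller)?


linear grows slower than factorial
O(n) is asymptotically smaller; O(n!) grows faster


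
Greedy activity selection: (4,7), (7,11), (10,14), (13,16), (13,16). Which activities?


Greedy: pick earliest-ending, then skip overlaps.
Selected (3 activities): [(4, 7), (7, 11), (13, 16)]


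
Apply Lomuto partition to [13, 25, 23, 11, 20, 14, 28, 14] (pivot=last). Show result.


Elements <= 14 go left of pivot.
Result: [13, 11, 14, 14, 20, 23, 28, 25], pivot at index 3


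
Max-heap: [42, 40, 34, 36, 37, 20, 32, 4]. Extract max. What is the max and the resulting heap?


Max = 42
Replace root with last, heapify down
Resulting heap: [40, 37, 34, 36, 4, 20, 32]


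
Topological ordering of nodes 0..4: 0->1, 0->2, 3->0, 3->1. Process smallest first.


Kahn's algorithm, process smallest node first
Order: [3, 0, 1, 2, 4]


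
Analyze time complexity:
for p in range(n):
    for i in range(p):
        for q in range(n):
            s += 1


Per nesting level: O(n) * O(n) [triangular over p] * O(n) = O(n^3)
Complexity: O(n^3)


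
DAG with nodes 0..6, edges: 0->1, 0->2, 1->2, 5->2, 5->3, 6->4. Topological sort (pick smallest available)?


Kahn's algorithm, process smallest node first
Order: [0, 1, 5, 2, 3, 6, 4]


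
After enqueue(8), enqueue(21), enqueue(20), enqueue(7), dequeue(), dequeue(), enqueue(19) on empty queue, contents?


enqueue(8) -> [8]
enqueue(21) -> [8, 21]
enqueue(20) -> [8, 21, 20]
enqueue(7) -> [8, 21, 20, 7]
dequeue() returns 8 -> [21, 20, 7]
dequeue() returns 21 -> [20, 7]
enqueue(19) -> [20, 7, 19]
Final queue (front to back): [20, 7, 19]


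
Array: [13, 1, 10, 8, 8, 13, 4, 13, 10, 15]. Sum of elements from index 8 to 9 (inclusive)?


Prefix sums: [0, 13, 14, 24, 32, 40, 53, 57, 70, 80, 95]
Sum[8..9] = prefix[10] - prefix[8] = 95 - 70 = 25


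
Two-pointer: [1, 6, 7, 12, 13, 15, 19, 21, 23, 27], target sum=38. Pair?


Two pointers: lo=0, hi=9
Found pair: (15, 23) summing to 38


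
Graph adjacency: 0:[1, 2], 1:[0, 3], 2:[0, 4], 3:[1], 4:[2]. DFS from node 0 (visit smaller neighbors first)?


DFS stack-based: start with [0]
Visit order: [0, 1, 3, 2, 4]


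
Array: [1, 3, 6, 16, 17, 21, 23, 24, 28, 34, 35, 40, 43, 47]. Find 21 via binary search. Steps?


Search for 21:
[0,13] mid=6 arr[6]=23
[0,5] mid=2 arr[2]=6
[3,5] mid=4 arr[4]=17
[5,5] mid=5 arr[5]=21
Total: 4 comparisons


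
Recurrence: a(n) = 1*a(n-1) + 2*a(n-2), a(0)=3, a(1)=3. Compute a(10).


Build bottom-up:
...a(8)=513, a(9)=1023, a(10)=1*1023+2*513=2049


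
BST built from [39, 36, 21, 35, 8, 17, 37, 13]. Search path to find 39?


BST root = 39
Search for 39: compare at each node
Path: [39]


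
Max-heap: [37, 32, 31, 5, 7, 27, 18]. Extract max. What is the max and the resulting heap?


Max = 37
Replace root with last, heapify down
Resulting heap: [32, 18, 31, 5, 7, 27]


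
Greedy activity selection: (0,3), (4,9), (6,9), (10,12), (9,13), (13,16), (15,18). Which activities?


Greedy: pick earliest-ending, then skip overlaps.
Selected (4 activities): [(0, 3), (4, 9), (10, 12), (13, 16)]


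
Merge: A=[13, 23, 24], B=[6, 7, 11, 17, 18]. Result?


Compare heads, take smaller each step.
Merged: [6, 7, 11, 13, 17, 18, 23, 24]


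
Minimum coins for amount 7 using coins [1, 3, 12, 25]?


dp[0]=0; dp[i]=1+min(dp[i-c] for c in coins)
...dp[2]=2, dp[3]=1, dp[4]=2, dp[5]=3, dp[6]=2, dp[7]=3
Minimum coins for 7 = 3


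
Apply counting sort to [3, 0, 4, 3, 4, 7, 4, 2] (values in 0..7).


Count array: [1, 0, 1, 2, 3, 0, 0, 1]
Reconstruct: [0, 2, 3, 3, 4, 4, 4, 7]


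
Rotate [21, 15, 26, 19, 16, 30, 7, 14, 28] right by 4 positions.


Right rotate by 4: [30, 7, 14, 28, 21, 15, 26, 19, 16]


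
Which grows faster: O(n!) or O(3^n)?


exponential (base 3) grows slower than factorial
O(3^n) is asymptotically smaller; O(n!) grows faster


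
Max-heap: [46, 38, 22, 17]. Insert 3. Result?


Append 3: [46, 38, 22, 17, 3]
Bubble up: no swaps needed
Result: [46, 38, 22, 17, 3]


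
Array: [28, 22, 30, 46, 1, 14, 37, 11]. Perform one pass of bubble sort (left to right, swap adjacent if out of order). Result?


After one pass: [22, 28, 30, 1, 14, 37, 11, 46]


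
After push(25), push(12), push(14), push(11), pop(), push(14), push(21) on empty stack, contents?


push(25) -> [25]
push(12) -> [25, 12]
push(14) -> [25, 12, 14]
push(11) -> [25, 12, 14, 11]
pop() returns 11 -> [25, 12, 14]
push(14) -> [25, 12, 14, 14]
push(21) -> [25, 12, 14, 14, 21]
Final stack (bottom to top): [25, 12, 14, 14, 21]


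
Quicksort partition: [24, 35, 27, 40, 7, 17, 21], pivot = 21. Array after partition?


Elements <= 21 go left of pivot.
Result: [7, 17, 21, 40, 24, 35, 27], pivot at index 2


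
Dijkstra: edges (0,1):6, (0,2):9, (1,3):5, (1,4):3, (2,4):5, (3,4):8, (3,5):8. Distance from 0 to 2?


Dijkstra from 0:
Distances: {0: 0, 1: 6, 2: 9, 3: 11, 4: 9, 5: 19}
Shortest distance to 2 = 9, path = [0, 2]


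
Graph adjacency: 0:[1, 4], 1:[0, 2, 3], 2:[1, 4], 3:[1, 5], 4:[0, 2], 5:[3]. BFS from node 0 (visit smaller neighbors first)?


BFS queue: start with [0]
Visit order: [0, 1, 4, 2, 3, 5]


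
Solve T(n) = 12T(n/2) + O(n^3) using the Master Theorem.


a=12, b=2, c=3. log_2(12)=3.585 > c=3. Case 1: O(n^log_b(a)) = O(n^3.585)
Complexity: O(n^3.585)


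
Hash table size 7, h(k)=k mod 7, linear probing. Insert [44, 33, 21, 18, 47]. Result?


Insertions: 44->slot 2; 33->slot 5; 21->slot 0; 18->slot 4; 47->slot 6
Table: [21, None, 44, None, 18, 33, 47]


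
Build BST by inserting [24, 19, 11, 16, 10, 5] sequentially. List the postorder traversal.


Root = 24; build tree by BST insertion.
Postorder traversal: [5, 10, 16, 11, 19, 24]


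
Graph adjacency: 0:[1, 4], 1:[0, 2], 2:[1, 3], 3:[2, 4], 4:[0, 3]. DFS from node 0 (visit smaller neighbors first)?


DFS stack-based: start with [0]
Visit order: [0, 1, 2, 3, 4]


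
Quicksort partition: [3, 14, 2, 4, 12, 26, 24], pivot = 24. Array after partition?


Elements <= 24 go left of pivot.
Result: [3, 14, 2, 4, 12, 24, 26], pivot at index 5


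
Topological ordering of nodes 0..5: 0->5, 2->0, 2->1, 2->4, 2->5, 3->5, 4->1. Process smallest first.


Kahn's algorithm, process smallest node first
Order: [2, 0, 3, 4, 1, 5]


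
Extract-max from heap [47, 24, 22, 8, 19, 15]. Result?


Max = 47
Replace root with last, heapify down
Resulting heap: [24, 19, 22, 8, 15]


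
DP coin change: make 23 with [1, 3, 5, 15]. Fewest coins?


dp[0]=0; dp[i]=1+min(dp[i-c] for c in coins)
...dp[18]=2, dp[19]=3, dp[20]=2, dp[21]=3, dp[22]=4, dp[23]=3
Minimum coins for 23 = 3


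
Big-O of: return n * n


Analysis: constant-time operation, no loop
Complexity: O(1)


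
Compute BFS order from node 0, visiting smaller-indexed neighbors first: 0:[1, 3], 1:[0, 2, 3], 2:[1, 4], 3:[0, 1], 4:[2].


BFS queue: start with [0]
Visit order: [0, 1, 3, 2, 4]


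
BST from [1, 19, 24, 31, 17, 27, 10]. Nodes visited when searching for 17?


BST root = 1
Search for 17: compare at each node
Path: [1, 19, 17]


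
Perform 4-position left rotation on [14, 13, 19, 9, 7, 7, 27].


Left rotate by 4: [7, 7, 27, 14, 13, 19, 9]


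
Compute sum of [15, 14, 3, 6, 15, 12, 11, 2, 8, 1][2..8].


Prefix sums: [0, 15, 29, 32, 38, 53, 65, 76, 78, 86, 87]
Sum[2..8] = prefix[9] - prefix[2] = 86 - 29 = 57


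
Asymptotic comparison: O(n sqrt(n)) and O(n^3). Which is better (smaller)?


n^1.5 grows slower than cubic
O(n sqrt(n)) is asymptotically smaller; O(n^3) grows faster


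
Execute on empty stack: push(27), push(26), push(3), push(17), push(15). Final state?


push(27) -> [27]
push(26) -> [27, 26]
push(3) -> [27, 26, 3]
push(17) -> [27, 26, 3, 17]
push(15) -> [27, 26, 3, 17, 15]
Final stack (bottom to top): [27, 26, 3, 17, 15]


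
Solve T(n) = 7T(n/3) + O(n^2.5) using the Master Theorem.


a=7, b=3, c=2.5. log_3(7)=1.771 < c=2.5. Case 3: O(n^c) = O(n^2.500)
Complexity: O(n^2.500)


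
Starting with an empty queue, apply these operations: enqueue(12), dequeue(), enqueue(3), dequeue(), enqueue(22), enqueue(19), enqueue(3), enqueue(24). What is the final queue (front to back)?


enqueue(12) -> [12]
dequeue() returns 12 -> []
enqueue(3) -> [3]
dequeue() returns 3 -> []
enqueue(22) -> [22]
enqueue(19) -> [22, 19]
enqueue(3) -> [22, 19, 3]
enqueue(24) -> [22, 19, 3, 24]
Final queue (front to back): [22, 19, 3, 24]


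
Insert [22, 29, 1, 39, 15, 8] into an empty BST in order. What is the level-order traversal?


Root = 22; build tree by BST insertion.
Level-Order traversal: [22, 1, 29, 15, 39, 8]


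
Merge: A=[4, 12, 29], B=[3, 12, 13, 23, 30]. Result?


Compare heads, take smaller each step.
Merged: [3, 4, 12, 12, 13, 23, 29, 30]


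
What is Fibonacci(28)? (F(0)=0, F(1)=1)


F(n)=F(n-1)+F(n-2)
...F(26)=121393, F(27)=196418, F(28)=317811


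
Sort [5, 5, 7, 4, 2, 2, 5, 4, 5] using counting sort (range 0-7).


Count array: [0, 0, 2, 0, 2, 4, 0, 1]
Reconstruct: [2, 2, 4, 4, 5, 5, 5, 5, 7]


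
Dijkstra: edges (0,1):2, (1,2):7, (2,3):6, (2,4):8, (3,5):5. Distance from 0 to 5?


Dijkstra from 0:
Distances: {0: 0, 1: 2, 2: 9, 3: 15, 4: 17, 5: 20}
Shortest distance to 5 = 20, path = [0, 1, 2, 3, 5]


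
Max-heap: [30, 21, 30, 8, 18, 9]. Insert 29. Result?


Append 29: [30, 21, 30, 8, 18, 9, 29]
Bubble up: no swaps needed
Result: [30, 21, 30, 8, 18, 9, 29]


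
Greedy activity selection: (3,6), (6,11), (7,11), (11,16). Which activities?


Greedy: pick earliest-ending, then skip overlaps.
Selected (3 activities): [(3, 6), (6, 11), (11, 16)]


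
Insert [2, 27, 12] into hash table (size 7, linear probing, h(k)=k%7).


Insertions: 2->slot 2; 27->slot 6; 12->slot 5
Table: [None, None, 2, None, None, 12, 27]


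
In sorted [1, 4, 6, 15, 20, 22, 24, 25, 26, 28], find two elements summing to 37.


Two pointers: lo=0, hi=9
Found pair: (15, 22) summing to 37


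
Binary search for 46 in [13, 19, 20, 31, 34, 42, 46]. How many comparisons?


Search for 46:
[0,6] mid=3 arr[3]=31
[4,6] mid=5 arr[5]=42
[6,6] mid=6 arr[6]=46
Total: 3 comparisons


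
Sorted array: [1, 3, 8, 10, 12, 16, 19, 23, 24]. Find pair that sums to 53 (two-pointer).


Two pointers: lo=0, hi=8
No pair sums to 53


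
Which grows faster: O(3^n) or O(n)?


linear grows slower than exponential (base 3)
O(n) is asymptotically smaller; O(3^n) grows faster


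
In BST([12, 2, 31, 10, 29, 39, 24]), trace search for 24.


BST root = 12
Search for 24: compare at each node
Path: [12, 31, 29, 24]


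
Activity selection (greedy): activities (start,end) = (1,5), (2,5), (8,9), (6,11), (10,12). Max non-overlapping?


Greedy: pick earliest-ending, then skip overlaps.
Selected (3 activities): [(1, 5), (8, 9), (10, 12)]


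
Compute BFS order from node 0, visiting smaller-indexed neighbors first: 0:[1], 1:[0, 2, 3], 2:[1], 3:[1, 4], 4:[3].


BFS queue: start with [0]
Visit order: [0, 1, 2, 3, 4]


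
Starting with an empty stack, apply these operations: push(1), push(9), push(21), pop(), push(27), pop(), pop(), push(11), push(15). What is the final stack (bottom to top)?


push(1) -> [1]
push(9) -> [1, 9]
push(21) -> [1, 9, 21]
pop() returns 21 -> [1, 9]
push(27) -> [1, 9, 27]
pop() returns 27 -> [1, 9]
pop() returns 9 -> [1]
push(11) -> [1, 11]
push(15) -> [1, 11, 15]
Final stack (bottom to top): [1, 11, 15]


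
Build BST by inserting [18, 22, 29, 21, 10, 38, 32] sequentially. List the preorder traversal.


Root = 18; build tree by BST insertion.
Preorder traversal: [18, 10, 22, 21, 29, 38, 32]


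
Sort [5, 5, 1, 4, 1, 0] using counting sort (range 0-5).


Count array: [1, 2, 0, 0, 1, 2]
Reconstruct: [0, 1, 1, 4, 5, 5]


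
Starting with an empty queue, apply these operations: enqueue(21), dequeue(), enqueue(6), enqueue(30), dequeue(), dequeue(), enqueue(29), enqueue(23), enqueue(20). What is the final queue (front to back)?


enqueue(21) -> [21]
dequeue() returns 21 -> []
enqueue(6) -> [6]
enqueue(30) -> [6, 30]
dequeue() returns 6 -> [30]
dequeue() returns 30 -> []
enqueue(29) -> [29]
enqueue(23) -> [29, 23]
enqueue(20) -> [29, 23, 20]
Final queue (front to back): [29, 23, 20]


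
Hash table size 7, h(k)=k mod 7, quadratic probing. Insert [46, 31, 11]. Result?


Insertions: 46->slot 4; 31->slot 3; 11->slot 5
Table: [None, None, None, 31, 46, 11, None]


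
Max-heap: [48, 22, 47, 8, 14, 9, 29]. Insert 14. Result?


Append 14: [48, 22, 47, 8, 14, 9, 29, 14]
Bubble up: swap idx 7(14) with idx 3(8)
Result: [48, 22, 47, 14, 14, 9, 29, 8]


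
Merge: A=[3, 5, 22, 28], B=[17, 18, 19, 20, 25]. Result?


Compare heads, take smaller each step.
Merged: [3, 5, 17, 18, 19, 20, 22, 25, 28]


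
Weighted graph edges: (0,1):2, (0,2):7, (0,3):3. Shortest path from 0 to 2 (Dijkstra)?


Dijkstra from 0:
Distances: {0: 0, 1: 2, 2: 7, 3: 3}
Shortest distance to 2 = 7, path = [0, 2]


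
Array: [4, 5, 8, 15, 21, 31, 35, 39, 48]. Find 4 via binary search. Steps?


Search for 4:
[0,8] mid=4 arr[4]=21
[0,3] mid=1 arr[1]=5
[0,0] mid=0 arr[0]=4
Total: 3 comparisons


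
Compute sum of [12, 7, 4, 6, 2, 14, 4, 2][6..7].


Prefix sums: [0, 12, 19, 23, 29, 31, 45, 49, 51]
Sum[6..7] = prefix[8] - prefix[6] = 51 - 45 = 6


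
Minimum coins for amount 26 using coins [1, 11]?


dp[0]=0; dp[i]=1+min(dp[i-c] for c in coins)
...dp[21]=11, dp[22]=2, dp[23]=3, dp[24]=4, dp[25]=5, dp[26]=6
Minimum coins for 26 = 6


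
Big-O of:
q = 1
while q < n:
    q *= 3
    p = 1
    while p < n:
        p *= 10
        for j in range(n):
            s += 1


Per nesting level: O(log n) * O(log n) * O(n) = O(n (log n)^2)
Complexity: O(n (log n)^2)


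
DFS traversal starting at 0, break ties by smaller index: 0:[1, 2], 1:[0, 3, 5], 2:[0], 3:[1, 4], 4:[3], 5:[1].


DFS stack-based: start with [0]
Visit order: [0, 1, 3, 4, 5, 2]


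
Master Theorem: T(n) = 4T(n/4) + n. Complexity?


a=4, b=4, c=1. log_4(4)=1 = c=1. Case 2: O(n^c log n) = O(n log n)
Complexity: O(n log n)


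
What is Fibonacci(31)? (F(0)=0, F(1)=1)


F(n)=F(n-1)+F(n-2)
...F(29)=514229, F(30)=832040, F(31)=1346269


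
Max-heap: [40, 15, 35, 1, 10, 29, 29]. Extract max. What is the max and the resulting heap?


Max = 40
Replace root with last, heapify down
Resulting heap: [35, 15, 29, 1, 10, 29]


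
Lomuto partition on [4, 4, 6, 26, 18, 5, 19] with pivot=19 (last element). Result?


Elements <= 19 go left of pivot.
Result: [4, 4, 6, 18, 5, 19, 26], pivot at index 5


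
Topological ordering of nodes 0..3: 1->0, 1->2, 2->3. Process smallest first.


Kahn's algorithm, process smallest node first
Order: [1, 0, 2, 3]


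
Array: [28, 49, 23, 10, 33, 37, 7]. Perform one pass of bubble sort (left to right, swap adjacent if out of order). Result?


After one pass: [28, 23, 10, 33, 37, 7, 49]


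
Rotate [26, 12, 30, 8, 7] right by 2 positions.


Right rotate by 2: [8, 7, 26, 12, 30]


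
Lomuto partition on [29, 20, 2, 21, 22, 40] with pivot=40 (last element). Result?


Elements <= 40 go left of pivot.
Result: [29, 20, 2, 21, 22, 40], pivot at index 5


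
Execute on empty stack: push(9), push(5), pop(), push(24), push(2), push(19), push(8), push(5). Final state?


push(9) -> [9]
push(5) -> [9, 5]
pop() returns 5 -> [9]
push(24) -> [9, 24]
push(2) -> [9, 24, 2]
push(19) -> [9, 24, 2, 19]
push(8) -> [9, 24, 2, 19, 8]
push(5) -> [9, 24, 2, 19, 8, 5]
Final stack (bottom to top): [9, 24, 2, 19, 8, 5]
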